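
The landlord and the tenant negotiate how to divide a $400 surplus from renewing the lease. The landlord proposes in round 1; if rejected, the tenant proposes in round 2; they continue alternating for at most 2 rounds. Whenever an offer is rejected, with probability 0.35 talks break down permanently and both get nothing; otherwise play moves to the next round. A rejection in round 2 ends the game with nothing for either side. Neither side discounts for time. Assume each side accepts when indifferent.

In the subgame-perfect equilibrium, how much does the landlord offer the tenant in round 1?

260

By backward induction:
Round 2 (the tenant proposes): the landlord will accept anything ≥ 0, so the tenant offers 0 and keeps 400.
Round 1 (the landlord proposes): rejecting gives the tenant an expected 0.65 × 400 = 260; the landlord offers that and keeps 140.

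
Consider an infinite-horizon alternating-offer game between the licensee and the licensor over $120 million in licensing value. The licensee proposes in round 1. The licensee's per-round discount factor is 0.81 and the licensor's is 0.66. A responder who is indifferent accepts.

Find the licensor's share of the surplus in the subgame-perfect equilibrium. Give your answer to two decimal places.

32.33

When the licensee proposes, the licensor accepts any offer worth at least 0.66 times what the licensor would get by proposing next round; and vice versa.
This gives x = 120 − 0.66y and y = 120 − 0.81x, where x and y are each side's share when it proposes.
Hence (1 − 0.66·0.81)x = 120(1 − 0.66), i.e. 0.4654·x = 40.8.
x ≈ 87.6665; the licensor's share is 120 − x ≈ 32.3335.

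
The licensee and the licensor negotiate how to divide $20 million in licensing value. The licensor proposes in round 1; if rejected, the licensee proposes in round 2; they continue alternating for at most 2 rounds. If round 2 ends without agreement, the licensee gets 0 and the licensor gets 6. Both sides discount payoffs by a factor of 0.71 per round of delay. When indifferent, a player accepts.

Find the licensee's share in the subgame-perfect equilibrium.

Round 2 (the licensee proposes): the licensor gets 6 if talks fail, so the licensee offers 6 and keeps 14.
Round 1 (the licensor proposes): the licensee can get 14 next round, worth 0.71 × 14 = 9.94 now; the licensor offers that and keeps 10.06.

9.94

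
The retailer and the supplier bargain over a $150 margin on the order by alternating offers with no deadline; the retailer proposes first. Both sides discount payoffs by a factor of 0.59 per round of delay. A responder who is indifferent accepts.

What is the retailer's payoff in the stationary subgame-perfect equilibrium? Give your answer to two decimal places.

94.34

When the retailer proposes, the supplier accepts any offer worth at least 0.59 times what the supplier would get by proposing next round; and vice versa.
This gives x = 150 − 0.59y and y = 150 − 0.59x, where x and y are each side's share when it proposes.
Hence (1 − 0.59·0.59)x = 150(1 − 0.59), i.e. 0.6519·x = 61.5.
x ≈ 94.3396; the supplier's share is 150 − x ≈ 55.6604.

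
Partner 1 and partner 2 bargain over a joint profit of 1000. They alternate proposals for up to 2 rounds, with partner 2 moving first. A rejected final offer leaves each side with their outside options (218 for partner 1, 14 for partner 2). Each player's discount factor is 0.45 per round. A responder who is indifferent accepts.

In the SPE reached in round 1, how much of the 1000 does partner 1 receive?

By backward induction:
Round 2 (partner 1 proposes): partner 2 gets 14 if talks fail, so partner 1 offers 14 and keeps 986.
Round 1 (partner 2 proposes): partner 1 can get 986 next round, worth 0.45 × 986 = 443.7 now, so partner 2 offers 443.7, keeping 556.3.

443.7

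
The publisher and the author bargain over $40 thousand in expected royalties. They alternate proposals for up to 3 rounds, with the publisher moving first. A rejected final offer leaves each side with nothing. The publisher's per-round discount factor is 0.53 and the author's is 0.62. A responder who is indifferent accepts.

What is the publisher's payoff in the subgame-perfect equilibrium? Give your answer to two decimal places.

By backward induction:
Round 3 (the publisher proposes): the author will accept anything ≥ 0, so the publisher offers 0 and keeps 40.
Round 2 (the author proposes): the publisher can get 40 next round, worth 0.53 × 40 = 21.2 now; the author offers that and keeps 18.8.
Round 1 (the publisher proposes): the author can get 18.8 next round, worth 0.62 × 18.8 = 11.656 now, so the publisher offers 11.656, keeping 28.344.

28.34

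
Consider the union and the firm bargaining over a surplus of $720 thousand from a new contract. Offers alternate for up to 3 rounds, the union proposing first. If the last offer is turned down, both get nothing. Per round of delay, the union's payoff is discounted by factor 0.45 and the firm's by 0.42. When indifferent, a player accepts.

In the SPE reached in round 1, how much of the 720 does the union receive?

Work backward from the last round.
Round 3 (the union proposes): rejection yields 0 for the firm; the union offers 0 and keeps 720.
Round 2 (the firm proposes): the union can get 720 next round, worth 0.45 × 720 = 324 now; the firm offers that and keeps 396.
Round 1 (the union proposes): the firm can get 396 next round, worth 0.42 × 396 = 166.32 now, so the union offers 166.32, keeping 553.68.

553.68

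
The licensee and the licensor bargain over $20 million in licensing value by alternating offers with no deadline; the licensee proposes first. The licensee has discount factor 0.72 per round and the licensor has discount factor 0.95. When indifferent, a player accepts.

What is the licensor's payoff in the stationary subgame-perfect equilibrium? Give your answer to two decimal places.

When the licensee proposes, the licensor accepts any offer worth at least 0.95 times what the licensor would get by proposing next round; and vice versa.
This gives x = 20 − 0.95y and y = 20 − 0.72x, where x and y are each side's share when it proposes.
Hence (1 − 0.95·0.72)x = 20(1 − 0.95), i.e. 0.316·x = 1.
x ≈ 3.1646; the licensor's share is 20 − x ≈ 16.8354.

16.84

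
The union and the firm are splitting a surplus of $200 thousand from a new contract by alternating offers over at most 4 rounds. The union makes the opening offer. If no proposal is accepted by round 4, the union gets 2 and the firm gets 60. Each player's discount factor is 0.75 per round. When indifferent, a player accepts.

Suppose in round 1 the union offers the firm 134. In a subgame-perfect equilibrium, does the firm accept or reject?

Accept

Work out the firm's continuation value if the offer is rejected.
Round 4 (the firm proposes): the union gets 2 if talks fail, so the firm offers 2 and keeps 198.
Round 3 (the union proposes): the firm can get 198 next round, worth 0.75 × 198 = 148.5 now. The union offers 148.5 and keeps 200 − 148.5 = 51.5.
Round 2 (the firm proposes): the union can get 51.5 next round, worth 0.75 × 51.5 = 38.625 now, so the firm offers 38.625, keeping 161.375.
So by rejecting in round 1, the firm gets 161.375 next round, worth 0.75 × 161.375 = 121.03125 now.
Offer 134 ≥ 121.03125, so the firm accepts.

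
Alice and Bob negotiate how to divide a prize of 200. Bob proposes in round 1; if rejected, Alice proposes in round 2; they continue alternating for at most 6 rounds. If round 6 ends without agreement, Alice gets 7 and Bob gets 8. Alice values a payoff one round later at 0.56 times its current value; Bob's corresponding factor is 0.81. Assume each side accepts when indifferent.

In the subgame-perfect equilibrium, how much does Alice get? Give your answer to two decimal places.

Solve by backward induction from round 6.
Round 6 (Alice proposes): Bob gets 8 if talks fail, so Alice offers 8 and keeps 192.
Round 5 (Bob proposes): Alice can get 192 next round, worth 0.56 × 192 = 107.52 now; Bob offers that and keeps 92.48.
Round 4 (Alice proposes): Bob can get 92.48 next round, worth 0.81 × 92.48 = 74.9088 now. Alice offers 74.9088 and keeps 200 − 74.9088 = 125.0912.
Round 3 (Bob proposes): Alice can get 125.0912 next round, worth 0.56 × 125.0912 = 70.051072 now. Bob offers 70.051072 and keeps 200 − 70.051072 = 129.948928.
Round 2 (Alice proposes): Bob can get 129.948928 next round, worth 0.81 × 129.948928 = 105.25863168 now. Alice offers 105.25863168 and keeps 200 − 105.25863168 = 94.74136832.
Round 1 (Bob proposes): Alice can get 94.74136832 next round, worth 0.56 × 94.74136832 = 53.0551662592 now, so Bob offers 53.0551662592, keeping 146.9448337408.

53.06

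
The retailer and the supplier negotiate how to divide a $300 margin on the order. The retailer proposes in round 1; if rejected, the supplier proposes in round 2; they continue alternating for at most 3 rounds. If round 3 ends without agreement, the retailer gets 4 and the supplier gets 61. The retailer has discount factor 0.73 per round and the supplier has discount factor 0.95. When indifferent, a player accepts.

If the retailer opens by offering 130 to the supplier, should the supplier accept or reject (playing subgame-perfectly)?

Accept

Work out the supplier's continuation value if the offer is rejected.
Round 3 (the retailer proposes): the supplier gets 61 if talks fail, so the retailer offers 61 and keeps 239.
Round 2 (the supplier proposes): the retailer can get 239 next round, worth 0.73 × 239 = 174.47 now; the supplier offers that and keeps 125.53.
So by rejecting in round 1, the supplier gets 125.53 next round, worth 0.95 × 125.53 = 119.2535 now.
Offer 130 ≥ 119.2535, so the supplier accepts.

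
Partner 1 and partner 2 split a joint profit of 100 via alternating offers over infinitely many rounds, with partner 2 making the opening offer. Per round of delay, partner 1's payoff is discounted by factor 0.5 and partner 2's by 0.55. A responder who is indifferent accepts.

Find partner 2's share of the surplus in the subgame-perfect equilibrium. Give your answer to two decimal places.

68.97

In a stationary SPE each proposer offers the other exactly their discounted continuation value.
If partner 2 keeps x when proposing and partner 1 keeps y when proposing, then x = 100 − 0.5y and y = 100 − 0.55x.
Solving: x = 100(1 − 0.5) / (1 − 0.55·0.5) = 50 / 0.725 ≈ 68.9655.
Partner 1 gets 100 − 68.9655 ≈ 31.0345.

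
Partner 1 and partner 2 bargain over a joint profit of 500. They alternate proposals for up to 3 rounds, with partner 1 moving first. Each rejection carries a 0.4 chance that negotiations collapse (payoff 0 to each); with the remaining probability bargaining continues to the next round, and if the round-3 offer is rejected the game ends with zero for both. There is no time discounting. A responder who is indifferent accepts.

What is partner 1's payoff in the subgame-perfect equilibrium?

380

Round 3 (partner 1 proposes): partner 2 will accept anything ≥ 0, so partner 1 offers 0 and keeps 500.
Round 2 (partner 2 proposes): rejecting gives partner 1 an expected 0.6 × 500 = 300, so partner 2 offers 300, keeping 200.
Round 1 (partner 1 proposes): rejecting gives partner 2 an expected 0.6 × 200 = 120; partner 1 offers that and keeps 380.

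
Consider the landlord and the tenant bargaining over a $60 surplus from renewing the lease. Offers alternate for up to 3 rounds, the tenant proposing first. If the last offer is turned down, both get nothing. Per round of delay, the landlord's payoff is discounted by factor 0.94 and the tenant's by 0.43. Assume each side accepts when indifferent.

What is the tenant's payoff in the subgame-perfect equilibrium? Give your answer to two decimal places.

27.85

Round 3 (the tenant proposes): rejection yields 0 for the landlord; the tenant offers 0 and keeps 60.
Round 2 (the landlord proposes): the tenant can get 60 next round, worth 0.43 × 60 = 25.8 now, so the landlord offers 25.8, keeping 34.2.
Round 1 (the tenant proposes): the landlord can get 34.2 next round, worth 0.94 × 34.2 = 32.148 now; the tenant offers that and keeps 27.852.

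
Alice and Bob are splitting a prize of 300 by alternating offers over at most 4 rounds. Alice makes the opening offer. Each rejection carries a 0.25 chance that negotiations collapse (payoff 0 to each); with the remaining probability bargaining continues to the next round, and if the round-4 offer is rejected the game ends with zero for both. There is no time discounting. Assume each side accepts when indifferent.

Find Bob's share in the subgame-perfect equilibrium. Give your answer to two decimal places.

By backward induction:
Round 4 (Bob proposes): Alice will accept anything ≥ 0, so Bob offers 0 and keeps 300.
Round 3 (Alice proposes): rejecting gives Bob an expected 0.75 × 300 = 225, so Alice offers 225, keeping 75.
Round 2 (Bob proposes): rejecting gives Alice an expected 0.75 × 75 = 56.25, so Bob offers 56.25, keeping 243.75.
Round 1 (Alice proposes): rejecting gives Bob an expected 0.75 × 243.75 = 182.8125. Alice offers 182.8125 and keeps 300 − 182.8125 = 117.1875.

182.81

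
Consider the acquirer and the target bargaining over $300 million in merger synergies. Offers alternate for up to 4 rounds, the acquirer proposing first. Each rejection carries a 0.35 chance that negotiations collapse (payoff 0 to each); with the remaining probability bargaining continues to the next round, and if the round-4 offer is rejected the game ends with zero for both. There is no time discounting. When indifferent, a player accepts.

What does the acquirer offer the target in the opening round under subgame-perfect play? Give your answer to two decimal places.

150.64

Round 4 (the target proposes): the acquirer will accept anything ≥ 0, so the target offers 0 and keeps 300.
Round 3 (the acquirer proposes): rejecting gives the target an expected 0.65 × 300 = 195, so the acquirer offers 195, keeping 105.
Round 2 (the target proposes): rejecting gives the acquirer an expected 0.65 × 105 = 68.25. The target offers 68.25 and keeps 300 − 68.25 = 231.75.
Round 1 (the acquirer proposes): rejecting gives the target an expected 0.65 × 231.75 = 150.6375. The acquirer offers 150.6375 and keeps 300 − 150.6375 = 149.3625.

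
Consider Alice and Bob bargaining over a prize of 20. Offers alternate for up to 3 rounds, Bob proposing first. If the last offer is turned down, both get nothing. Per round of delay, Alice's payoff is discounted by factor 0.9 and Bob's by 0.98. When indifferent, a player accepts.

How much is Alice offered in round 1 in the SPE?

0.36

Work backward from the last round.
Round 3 (Bob proposes): rejection yields 0 for Alice; Bob offers 0 and keeps 20.
Round 2 (Alice proposes): Bob can get 20 next round, worth 0.98 × 20 = 19.6 now. Alice offers 19.6 and keeps 20 − 19.6 = 0.4.
Round 1 (Bob proposes): Alice can get 0.4 next round, worth 0.9 × 0.4 = 0.36 now; Bob offers that and keeps 19.64.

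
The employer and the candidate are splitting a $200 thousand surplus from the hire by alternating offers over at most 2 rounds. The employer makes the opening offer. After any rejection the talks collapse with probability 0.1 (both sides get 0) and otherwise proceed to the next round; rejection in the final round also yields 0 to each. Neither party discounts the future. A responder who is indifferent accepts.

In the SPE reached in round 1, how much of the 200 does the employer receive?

By backward induction:
Round 2 (the candidate proposes): rejection yields 0 for the employer; the candidate offers 0 and keeps 200.
Round 1 (the employer proposes): rejecting gives the candidate an expected 0.9 × 200 = 180; the employer offers that and keeps 20.

20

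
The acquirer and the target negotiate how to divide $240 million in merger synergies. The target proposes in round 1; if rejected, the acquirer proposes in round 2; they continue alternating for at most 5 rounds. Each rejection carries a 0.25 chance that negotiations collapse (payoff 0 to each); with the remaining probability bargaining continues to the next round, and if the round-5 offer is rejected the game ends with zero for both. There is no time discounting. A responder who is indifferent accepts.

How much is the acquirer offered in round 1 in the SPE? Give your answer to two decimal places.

70.31

Round 5 (the target proposes): rejection yields 0 for the acquirer; the target offers 0 and keeps 240.
Round 4 (the acquirer proposes): rejecting gives the target an expected 0.75 × 240 = 180. The acquirer offers 180 and keeps 240 − 180 = 60.
Round 3 (the target proposes): rejecting gives the acquirer an expected 0.75 × 60 = 45. The target offers 45 and keeps 240 − 45 = 195.
Round 2 (the acquirer proposes): rejecting gives the target an expected 0.75 × 195 = 146.25. The acquirer offers 146.25 and keeps 240 − 146.25 = 93.75.
Round 1 (the target proposes): rejecting gives the acquirer an expected 0.75 × 93.75 = 70.3125; the target offers that and keeps 169.6875.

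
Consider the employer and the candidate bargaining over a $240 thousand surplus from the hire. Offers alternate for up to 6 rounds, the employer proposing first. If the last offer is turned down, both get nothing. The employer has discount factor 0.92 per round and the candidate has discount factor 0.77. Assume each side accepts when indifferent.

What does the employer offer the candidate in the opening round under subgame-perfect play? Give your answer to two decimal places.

Round 6 (the candidate proposes): the employer will accept anything ≥ 0, so the candidate offers 0 and keeps 240.
Round 5 (the employer proposes): the candidate can get 240 next round, worth 0.77 × 240 = 184.8 now, so the employer offers 184.8, keeping 55.2.
Round 4 (the candidate proposes): the employer can get 55.2 next round, worth 0.92 × 55.2 = 50.784 now, so the candidate offers 50.784, keeping 189.216.
Round 3 (the employer proposes): the candidate can get 189.216 next round, worth 0.77 × 189.216 = 145.69632 now. The employer offers 145.69632 and keeps 240 − 145.69632 = 94.30368.
Round 2 (the candidate proposes): the employer can get 94.30368 next round, worth 0.92 × 94.30368 = 86.7593856 now, so the candidate offers 86.7593856, keeping 153.2406144.
Round 1 (the employer proposes): the candidate can get 153.2406144 next round, worth 0.77 × 153.2406144 = 117.995273088 now, so the employer offers 117.995273088, keeping 122.004726912.

118.00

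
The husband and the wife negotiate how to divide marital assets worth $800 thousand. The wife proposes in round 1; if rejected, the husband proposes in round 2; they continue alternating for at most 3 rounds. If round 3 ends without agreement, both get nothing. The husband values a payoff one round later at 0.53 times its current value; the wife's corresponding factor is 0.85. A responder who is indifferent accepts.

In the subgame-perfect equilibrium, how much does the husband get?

63.6

Solve by backward induction from round 3.
Round 3 (the wife proposes): the husband will accept anything ≥ 0, so the wife offers 0 and keeps 800.
Round 2 (the husband proposes): the wife can get 800 next round, worth 0.85 × 800 = 680 now. The husband offers 680 and keeps 800 − 680 = 120.
Round 1 (the wife proposes): the husband can get 120 next round, worth 0.53 × 120 = 63.6 now; the wife offers that and keeps 736.4.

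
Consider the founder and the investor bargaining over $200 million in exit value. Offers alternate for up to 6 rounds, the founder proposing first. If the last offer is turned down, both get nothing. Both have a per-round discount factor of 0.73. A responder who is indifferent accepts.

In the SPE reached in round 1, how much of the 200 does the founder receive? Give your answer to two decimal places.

Solve by backward induction from round 6.
Round 6 (the investor proposes): the founder will accept anything ≥ 0, so the investor offers 0 and keeps 200.
Round 5 (the founder proposes): the investor can get 200 next round, worth 0.73 × 200 = 146 now. The founder offers 146 and keeps 200 − 146 = 54.
Round 4 (the investor proposes): the founder can get 54 next round, worth 0.73 × 54 = 39.42 now; the investor offers that and keeps 160.58.
Round 3 (the founder proposes): the investor can get 160.58 next round, worth 0.73 × 160.58 = 117.2234 now; the founder offers that and keeps 82.7766.
Round 2 (the investor proposes): the founder can get 82.7766 next round, worth 0.73 × 82.7766 = 60.426918 now; the investor offers that and keeps 139.573082.
Round 1 (the founder proposes): the investor can get 139.573082 next round, worth 0.73 × 139.573082 = 101.88834986 now. The founder offers 101.88834986 and keeps 200 − 101.88834986 = 98.11165014.

98.11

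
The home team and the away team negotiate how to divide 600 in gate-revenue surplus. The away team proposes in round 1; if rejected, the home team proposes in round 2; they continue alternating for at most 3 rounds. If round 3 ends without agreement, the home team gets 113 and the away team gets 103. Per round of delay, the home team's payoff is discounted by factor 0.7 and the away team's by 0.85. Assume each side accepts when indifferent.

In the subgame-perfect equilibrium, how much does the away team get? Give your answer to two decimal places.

Round 3 (the away team proposes): the home team gets 113 if talks fail, so the away team offers 113 and keeps 487.
Round 2 (the home team proposes): the away team can get 487 next round, worth 0.85 × 487 = 413.95 now. The home team offers 413.95 and keeps 600 − 413.95 = 186.05.
Round 1 (the away team proposes): the home team can get 186.05 next round, worth 0.7 × 186.05 = 130.235 now; the away team offers that and keeps 469.765.

469.77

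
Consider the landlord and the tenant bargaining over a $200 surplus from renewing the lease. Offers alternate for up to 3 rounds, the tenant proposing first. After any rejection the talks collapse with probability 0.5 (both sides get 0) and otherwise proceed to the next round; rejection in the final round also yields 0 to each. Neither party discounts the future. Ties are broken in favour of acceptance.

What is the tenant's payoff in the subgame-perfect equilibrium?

150

Round 3 (the tenant proposes): rejection yields 0 for the landlord; the tenant offers 0 and keeps 200.
Round 2 (the landlord proposes): rejecting gives the tenant an expected 0.5 × 200 = 100; the landlord offers that and keeps 100.
Round 1 (the tenant proposes): rejecting gives the landlord an expected 0.5 × 100 = 50; the tenant offers that and keeps 150.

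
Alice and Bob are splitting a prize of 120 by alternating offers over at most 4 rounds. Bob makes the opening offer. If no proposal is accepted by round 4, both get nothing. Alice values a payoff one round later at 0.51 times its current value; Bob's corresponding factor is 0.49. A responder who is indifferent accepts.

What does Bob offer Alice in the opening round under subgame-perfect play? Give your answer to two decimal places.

46.51

Round 4 (Alice proposes): rejection yields 0 for Bob; Alice offers 0 and keeps 120.
Round 3 (Bob proposes): Alice can get 120 next round, worth 0.51 × 120 = 61.2 now. Bob offers 61.2 and keeps 120 − 61.2 = 58.8.
Round 2 (Alice proposes): Bob can get 58.8 next round, worth 0.49 × 58.8 = 28.812 now; Alice offers that and keeps 91.188.
Round 1 (Bob proposes): Alice can get 91.188 next round, worth 0.51 × 91.188 = 46.50588 now, so Bob offers 46.50588, keeping 73.49412.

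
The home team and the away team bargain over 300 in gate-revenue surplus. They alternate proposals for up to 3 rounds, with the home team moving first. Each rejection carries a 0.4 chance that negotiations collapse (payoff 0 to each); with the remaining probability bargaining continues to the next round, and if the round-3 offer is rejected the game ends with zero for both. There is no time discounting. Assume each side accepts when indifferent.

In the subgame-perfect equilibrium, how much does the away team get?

Round 3 (the home team proposes): rejection yields 0 for the away team; the home team offers 0 and keeps 300.
Round 2 (the away team proposes): rejecting gives the home team an expected 0.6 × 300 = 180. The away team offers 180 and keeps 300 − 180 = 120.
Round 1 (the home team proposes): rejecting gives the away team an expected 0.6 × 120 = 72. The home team offers 72 and keeps 300 − 72 = 228.

72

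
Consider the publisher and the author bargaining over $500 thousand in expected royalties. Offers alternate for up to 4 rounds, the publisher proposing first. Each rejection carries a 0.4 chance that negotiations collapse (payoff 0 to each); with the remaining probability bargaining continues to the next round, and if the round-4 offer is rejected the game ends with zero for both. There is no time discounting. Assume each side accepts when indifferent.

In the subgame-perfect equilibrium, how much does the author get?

By backward induction:
Round 4 (the author proposes): the publisher will accept anything ≥ 0, so the author offers 0 and keeps 500.
Round 3 (the publisher proposes): rejecting gives the author an expected 0.6 × 500 = 300. The publisher offers 300 and keeps 500 − 300 = 200.
Round 2 (the author proposes): rejecting gives the publisher an expected 0.6 × 200 = 120. The author offers 120 and keeps 500 − 120 = 380.
Round 1 (the publisher proposes): rejecting gives the author an expected 0.6 × 380 = 228. The publisher offers 228 and keeps 500 − 228 = 272.

228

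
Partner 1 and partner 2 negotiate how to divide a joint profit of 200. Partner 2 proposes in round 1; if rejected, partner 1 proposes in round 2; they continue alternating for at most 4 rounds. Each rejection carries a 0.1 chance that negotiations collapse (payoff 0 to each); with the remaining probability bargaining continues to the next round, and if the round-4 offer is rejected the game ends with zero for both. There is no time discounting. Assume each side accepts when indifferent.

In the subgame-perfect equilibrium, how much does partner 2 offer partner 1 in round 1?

By backward induction:
Round 4 (partner 1 proposes): partner 2 will accept anything ≥ 0, so partner 1 offers 0 and keeps 200.
Round 3 (partner 2 proposes): rejecting gives partner 1 an expected 0.9 × 200 = 180. Partner 2 offers 180 and keeps 200 − 180 = 20.
Round 2 (partner 1 proposes): rejecting gives partner 2 an expected 0.9 × 20 = 18; partner 1 offers that and keeps 182.
Round 1 (partner 2 proposes): rejecting gives partner 1 an expected 0.9 × 182 = 163.8, so partner 2 offers 163.8, keeping 36.2.

163.8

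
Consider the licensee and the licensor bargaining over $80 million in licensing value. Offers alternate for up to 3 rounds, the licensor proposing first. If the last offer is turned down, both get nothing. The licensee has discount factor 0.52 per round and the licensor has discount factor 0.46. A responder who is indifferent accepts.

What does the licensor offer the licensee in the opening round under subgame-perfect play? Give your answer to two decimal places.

Round 3 (the licensor proposes): rejection yields 0 for the licensee; the licensor offers 0 and keeps 80.
Round 2 (the licensee proposes): the licensor can get 80 next round, worth 0.46 × 80 = 36.8 now; the licensee offers that and keeps 43.2.
Round 1 (the licensor proposes): the licensee can get 43.2 next round, worth 0.52 × 43.2 = 22.464 now; the licensor offers that and keeps 57.536.

22.46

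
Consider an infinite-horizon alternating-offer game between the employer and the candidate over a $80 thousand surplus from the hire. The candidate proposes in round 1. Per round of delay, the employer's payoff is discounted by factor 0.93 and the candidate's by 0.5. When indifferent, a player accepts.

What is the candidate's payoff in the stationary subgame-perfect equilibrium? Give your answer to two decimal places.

When the candidate proposes, the employer accepts any offer worth at least 0.93 times what the employer would get by proposing next round; and vice versa.
This gives x = 80 − 0.93y and y = 80 − 0.5x, where x and y are each side's share when it proposes.
Hence (1 − 0.93·0.5)x = 80(1 − 0.93), i.e. 0.535·x = 5.6.
x ≈ 10.4673; the employer's share is 80 − x ≈ 69.5327.

10.47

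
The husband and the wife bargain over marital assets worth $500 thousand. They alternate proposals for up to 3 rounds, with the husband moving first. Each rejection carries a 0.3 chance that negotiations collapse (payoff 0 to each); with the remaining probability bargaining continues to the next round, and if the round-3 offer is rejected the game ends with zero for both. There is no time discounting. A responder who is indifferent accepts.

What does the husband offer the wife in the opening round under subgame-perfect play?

105

Round 3 (the husband proposes): rejection yields 0 for the wife; the husband offers 0 and keeps 500.
Round 2 (the wife proposes): rejecting gives the husband an expected 0.7 × 500 = 350. The wife offers 350 and keeps 500 − 350 = 150.
Round 1 (the husband proposes): rejecting gives the wife an expected 0.7 × 150 = 105. The husband offers 105 and keeps 500 − 105 = 395.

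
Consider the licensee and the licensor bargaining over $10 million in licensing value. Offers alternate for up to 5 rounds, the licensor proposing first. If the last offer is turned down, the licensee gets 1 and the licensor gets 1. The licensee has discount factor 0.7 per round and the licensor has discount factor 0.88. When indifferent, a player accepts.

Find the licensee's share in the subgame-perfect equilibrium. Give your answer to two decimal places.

Work backward from the last round.
Round 5 (the licensor proposes): the licensee gets 1 if talks fail, so the licensor offers 1 and keeps 9.
Round 4 (the licensee proposes): the licensor can get 9 next round, worth 0.88 × 9 = 7.92 now. The licensee offers 7.92 and keeps 10 − 7.92 = 2.08.
Round 3 (the licensor proposes): the licensee can get 2.08 next round, worth 0.7 × 2.08 = 1.456 now; the licensor offers that and keeps 8.544.
Round 2 (the licensee proposes): the licensor can get 8.544 next round, worth 0.88 × 8.544 = 7.51872 now. The licensee offers 7.51872 and keeps 10 − 7.51872 = 2.48128.
Round 1 (the licensor proposes): the licensee can get 2.48128 next round, worth 0.7 × 2.48128 = 1.736896 now. The licensor offers 1.736896 and keeps 10 − 1.736896 = 8.263104.

1.74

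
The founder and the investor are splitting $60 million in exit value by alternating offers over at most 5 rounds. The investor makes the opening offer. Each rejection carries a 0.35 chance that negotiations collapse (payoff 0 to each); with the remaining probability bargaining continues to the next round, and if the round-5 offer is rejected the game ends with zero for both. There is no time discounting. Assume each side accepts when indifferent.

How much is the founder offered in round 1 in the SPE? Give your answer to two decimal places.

Round 5 (the investor proposes): rejection yields 0 for the founder; the investor offers 0 and keeps 60.
Round 4 (the founder proposes): rejecting gives the investor an expected 0.65 × 60 = 39, so the founder offers 39, keeping 21.
Round 3 (the investor proposes): rejecting gives the founder an expected 0.65 × 21 = 13.65; the investor offers that and keeps 46.35.
Round 2 (the founder proposes): rejecting gives the investor an expected 0.65 × 46.35 = 30.1275. The founder offers 30.1275 and keeps 60 − 30.1275 = 29.8725.
Round 1 (the investor proposes): rejecting gives the founder an expected 0.65 × 29.8725 = 19.417125; the investor offers that and keeps 40.582875.

19.42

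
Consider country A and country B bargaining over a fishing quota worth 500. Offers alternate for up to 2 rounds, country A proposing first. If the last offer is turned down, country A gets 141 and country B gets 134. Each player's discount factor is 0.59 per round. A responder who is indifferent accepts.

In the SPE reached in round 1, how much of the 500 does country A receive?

288.19

Solve by backward induction from round 2.
Round 2 (country B proposes): country A gets 141 if talks fail, so country B offers 141 and keeps 359.
Round 1 (country A proposes): country B can get 359 next round, worth 0.59 × 359 = 211.81 now. Country A offers 211.81 and keeps 500 − 211.81 = 288.19.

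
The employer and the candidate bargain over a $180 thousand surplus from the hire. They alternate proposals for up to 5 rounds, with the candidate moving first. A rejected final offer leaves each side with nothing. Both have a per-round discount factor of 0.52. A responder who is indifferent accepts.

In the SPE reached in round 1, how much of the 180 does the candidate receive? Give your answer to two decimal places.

122.92

Work backward from the last round.
Round 5 (the candidate proposes): rejection yields 0 for the employer; the candidate offers 0 and keeps 180.
Round 4 (the employer proposes): the candidate can get 180 next round, worth 0.52 × 180 = 93.6 now, so the employer offers 93.6, keeping 86.4.
Round 3 (the candidate proposes): the employer can get 86.4 next round, worth 0.52 × 86.4 = 44.928 now. The candidate offers 44.928 and keeps 180 − 44.928 = 135.072.
Round 2 (the employer proposes): the candidate can get 135.072 next round, worth 0.52 × 135.072 = 70.23744 now, so the employer offers 70.23744, keeping 109.76256.
Round 1 (the candidate proposes): the employer can get 109.76256 next round, worth 0.52 × 109.76256 = 57.0765312 now, so the candidate offers 57.0765312, keeping 122.9234688.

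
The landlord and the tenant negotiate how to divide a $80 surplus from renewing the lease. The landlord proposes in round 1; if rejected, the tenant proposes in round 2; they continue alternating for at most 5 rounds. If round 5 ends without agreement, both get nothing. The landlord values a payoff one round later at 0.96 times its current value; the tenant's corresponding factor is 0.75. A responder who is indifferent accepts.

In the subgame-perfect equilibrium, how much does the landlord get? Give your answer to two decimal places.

75.87

By backward induction:
Round 5 (the landlord proposes): the tenant will accept anything ≥ 0, so the landlord offers 0 and keeps 80.
Round 4 (the tenant proposes): the landlord can get 80 next round, worth 0.96 × 80 = 76.8 now; the tenant offers that and keeps 3.2.
Round 3 (the landlord proposes): the tenant can get 3.2 next round, worth 0.75 × 3.2 = 2.4 now; the landlord offers that and keeps 77.6.
Round 2 (the tenant proposes): the landlord can get 77.6 next round, worth 0.96 × 77.6 = 74.496 now; the tenant offers that and keeps 5.504.
Round 1 (the landlord proposes): the tenant can get 5.504 next round, worth 0.75 × 5.504 = 4.128 now. The landlord offers 4.128 and keeps 80 − 4.128 = 75.872.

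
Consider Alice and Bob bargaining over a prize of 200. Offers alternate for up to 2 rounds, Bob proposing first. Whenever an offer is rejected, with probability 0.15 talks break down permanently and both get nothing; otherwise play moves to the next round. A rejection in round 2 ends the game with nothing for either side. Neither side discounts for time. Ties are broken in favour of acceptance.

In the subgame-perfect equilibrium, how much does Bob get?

30

Round 2 (Alice proposes): Bob will accept anything ≥ 0, so Alice offers 0 and keeps 200.
Round 1 (Bob proposes): rejecting gives Alice an expected 0.85 × 200 = 170. Bob offers 170 and keeps 200 − 170 = 30.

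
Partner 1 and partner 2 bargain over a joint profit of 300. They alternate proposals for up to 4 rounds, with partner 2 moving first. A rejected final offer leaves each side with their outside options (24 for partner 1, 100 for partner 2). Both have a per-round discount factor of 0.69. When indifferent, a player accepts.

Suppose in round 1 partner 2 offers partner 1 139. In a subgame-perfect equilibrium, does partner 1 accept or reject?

Round 4 (partner 1 proposes): partner 2 gets 100 if talks fail, so partner 1 offers 100 and keeps 200.
Round 3 (partner 2 proposes): partner 1 can get 200 next round, worth 0.69 × 200 = 138 now, so partner 2 offers 138, keeping 162.
Round 2 (partner 1 proposes): partner 2 can get 162 next round, worth 0.69 × 162 = 111.78 now, so partner 1 offers 111.78, keeping 188.22.
So by rejecting in round 1, partner 1 gets 188.22 next round, worth 0.69 × 188.22 = 129.8718 now.
Offer 139 ≥ 129.8718, so partner 1 accepts.

Accept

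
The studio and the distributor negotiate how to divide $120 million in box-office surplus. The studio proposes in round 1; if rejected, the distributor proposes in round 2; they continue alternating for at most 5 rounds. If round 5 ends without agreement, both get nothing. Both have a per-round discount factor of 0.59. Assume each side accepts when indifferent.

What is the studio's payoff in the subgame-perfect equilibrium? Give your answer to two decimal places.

80.87

Round 5 (the studio proposes): rejection yields 0 for the distributor; the studio offers 0 and keeps 120.
Round 4 (the distributor proposes): the studio can get 120 next round, worth 0.59 × 120 = 70.8 now, so the distributor offers 70.8, keeping 49.2.
Round 3 (the studio proposes): the distributor can get 49.2 next round, worth 0.59 × 49.2 = 29.028 now. The studio offers 29.028 and keeps 120 − 29.028 = 90.972.
Round 2 (the distributor proposes): the studio can get 90.972 next round, worth 0.59 × 90.972 = 53.67348 now; the distributor offers that and keeps 66.32652.
Round 1 (the studio proposes): the distributor can get 66.32652 next round, worth 0.59 × 66.32652 = 39.1326468 now; the studio offers that and keeps 80.8673532.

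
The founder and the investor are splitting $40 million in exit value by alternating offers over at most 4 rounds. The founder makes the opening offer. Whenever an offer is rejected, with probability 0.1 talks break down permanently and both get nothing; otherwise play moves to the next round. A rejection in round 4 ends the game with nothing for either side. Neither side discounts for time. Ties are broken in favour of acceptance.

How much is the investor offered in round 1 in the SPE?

32.76

Round 4 (the investor proposes): the founder will accept anything ≥ 0, so the investor offers 0 and keeps 40.
Round 3 (the founder proposes): rejecting gives the investor an expected 0.9 × 40 = 36; the founder offers that and keeps 4.
Round 2 (the investor proposes): rejecting gives the founder an expected 0.9 × 4 = 3.6; the investor offers that and keeps 36.4.
Round 1 (the founder proposes): rejecting gives the investor an expected 0.9 × 36.4 = 32.76. The founder offers 32.76 and keeps 40 − 32.76 = 7.24.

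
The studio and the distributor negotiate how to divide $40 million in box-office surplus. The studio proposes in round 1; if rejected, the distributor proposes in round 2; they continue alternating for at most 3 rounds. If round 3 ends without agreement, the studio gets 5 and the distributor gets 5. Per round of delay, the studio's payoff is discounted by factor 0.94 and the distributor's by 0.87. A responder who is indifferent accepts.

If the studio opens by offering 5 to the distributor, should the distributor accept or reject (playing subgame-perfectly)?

Round 3 (the studio proposes): the distributor gets 5 if talks fail, so the studio offers 5 and keeps 35.
Round 2 (the distributor proposes): the studio can get 35 next round, worth 0.94 × 35 = 32.9 now; the distributor offers that and keeps 7.1.
So by rejecting in round 1, the distributor gets 7.1 next round, worth 0.87 × 7.1 = 6.177 now.
Offer 5 < 6.177, so the distributor rejects.

Reject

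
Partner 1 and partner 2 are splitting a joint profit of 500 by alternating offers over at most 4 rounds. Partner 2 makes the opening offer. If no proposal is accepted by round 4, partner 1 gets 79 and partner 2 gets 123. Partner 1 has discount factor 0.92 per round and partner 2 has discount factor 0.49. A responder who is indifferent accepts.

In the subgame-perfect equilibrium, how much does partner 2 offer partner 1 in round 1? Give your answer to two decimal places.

390.96

Solve by backward induction from round 4.
Round 4 (partner 1 proposes): partner 2 gets 123 if talks fail, so partner 1 offers 123 and keeps 377.
Round 3 (partner 2 proposes): partner 1 can get 377 next round, worth 0.92 × 377 = 346.84 now. Partner 2 offers 346.84 and keeps 500 − 346.84 = 153.16.
Round 2 (partner 1 proposes): partner 2 can get 153.16 next round, worth 0.49 × 153.16 = 75.0484 now. Partner 1 offers 75.0484 and keeps 500 − 75.0484 = 424.9516.
Round 1 (partner 2 proposes): partner 1 can get 424.9516 next round, worth 0.92 × 424.9516 = 390.955472 now; partner 2 offers that and keeps 109.044528.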